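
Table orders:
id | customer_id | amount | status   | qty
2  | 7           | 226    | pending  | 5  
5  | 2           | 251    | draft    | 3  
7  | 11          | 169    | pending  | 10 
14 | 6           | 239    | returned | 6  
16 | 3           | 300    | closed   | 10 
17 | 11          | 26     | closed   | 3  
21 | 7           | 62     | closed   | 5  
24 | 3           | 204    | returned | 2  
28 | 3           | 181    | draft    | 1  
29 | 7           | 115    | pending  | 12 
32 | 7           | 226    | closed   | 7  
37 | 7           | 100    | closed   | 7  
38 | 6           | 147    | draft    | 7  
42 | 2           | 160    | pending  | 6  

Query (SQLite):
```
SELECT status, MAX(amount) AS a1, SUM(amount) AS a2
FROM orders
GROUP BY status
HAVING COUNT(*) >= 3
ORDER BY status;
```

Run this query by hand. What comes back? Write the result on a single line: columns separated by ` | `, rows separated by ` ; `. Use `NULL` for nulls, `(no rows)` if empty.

closed | 300 | 714 ; draft | 251 | 579 ; pending | 226 | 670

Group orders by status.
Per group compute: MAX(amount), SUM(amount).
HAVING: drop groups with fewer than 3 rows.
  closed: ids {16, 17, 21, 32, 37} → MAX(amount)=300, SUM(amount)=714
  draft: ids {5, 28, 38} → MAX(amount)=251, SUM(amount)=579
  pending: ids {2, 7, 29, 42} → MAX(amount)=226, SUM(amount)=670
  returned: ids {14, 24} → MAX(amount)=239, SUM(amount)=443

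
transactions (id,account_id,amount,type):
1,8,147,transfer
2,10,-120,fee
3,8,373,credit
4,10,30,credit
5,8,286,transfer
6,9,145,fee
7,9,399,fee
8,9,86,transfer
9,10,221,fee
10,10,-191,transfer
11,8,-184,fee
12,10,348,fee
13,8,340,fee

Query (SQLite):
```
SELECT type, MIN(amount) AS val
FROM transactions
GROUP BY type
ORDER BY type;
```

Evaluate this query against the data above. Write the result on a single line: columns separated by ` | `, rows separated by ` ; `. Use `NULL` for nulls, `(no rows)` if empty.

Partition transactions by type; compute MIN(amount) within each group.
  credit: ids {3, 4} → MIN(amount)=30
  fee: ids {2, 6, 7, 9, 11, 12, 13} → MIN(amount)=-184
  transfer: ids {1, 5, 8, 10} → MIN(amount)=-191

credit | 30 ; fee | -184 ; transfer | -191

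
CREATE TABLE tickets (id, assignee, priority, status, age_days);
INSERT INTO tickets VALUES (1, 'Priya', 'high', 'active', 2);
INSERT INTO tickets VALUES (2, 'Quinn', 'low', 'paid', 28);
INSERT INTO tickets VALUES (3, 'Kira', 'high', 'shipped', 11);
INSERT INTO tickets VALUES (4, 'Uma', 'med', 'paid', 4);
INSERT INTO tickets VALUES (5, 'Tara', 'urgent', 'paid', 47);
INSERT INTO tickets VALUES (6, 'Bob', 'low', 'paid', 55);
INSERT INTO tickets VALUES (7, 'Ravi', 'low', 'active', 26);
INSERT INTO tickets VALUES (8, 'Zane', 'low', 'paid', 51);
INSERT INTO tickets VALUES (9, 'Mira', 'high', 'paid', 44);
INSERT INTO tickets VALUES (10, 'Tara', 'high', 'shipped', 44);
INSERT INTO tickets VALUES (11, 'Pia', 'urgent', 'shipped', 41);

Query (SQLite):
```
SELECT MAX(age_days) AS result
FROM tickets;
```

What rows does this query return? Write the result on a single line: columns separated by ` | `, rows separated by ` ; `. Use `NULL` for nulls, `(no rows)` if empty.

All age_days values: [2, 28, 11, 4, 47, 55, 26, 51, 44, 44, 41].
MAX of non-NULL values = 55.

55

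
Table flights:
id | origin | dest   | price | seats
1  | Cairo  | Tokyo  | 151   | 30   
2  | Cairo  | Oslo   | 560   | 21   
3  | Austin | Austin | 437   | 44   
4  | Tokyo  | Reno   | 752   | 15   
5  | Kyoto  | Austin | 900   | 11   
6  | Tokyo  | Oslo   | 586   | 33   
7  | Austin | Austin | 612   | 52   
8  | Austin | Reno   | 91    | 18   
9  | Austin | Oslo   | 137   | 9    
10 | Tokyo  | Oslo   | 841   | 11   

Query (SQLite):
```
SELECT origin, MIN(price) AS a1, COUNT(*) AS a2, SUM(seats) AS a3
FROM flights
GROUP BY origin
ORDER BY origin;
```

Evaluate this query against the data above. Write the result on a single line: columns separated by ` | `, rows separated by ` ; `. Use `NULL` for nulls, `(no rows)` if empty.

Austin | 91 | 4 | 123 ; Cairo | 151 | 2 | 51 ; Kyoto | 900 | 1 | 11 ; Tokyo | 586 | 3 | 59

Group flights by origin.
Per group compute: MIN(price), COUNT(*), SUM(seats).
  Austin: ids {3, 7, 8, 9} → MIN(price)=91, COUNT(*)=4, SUM(seats)=123
  Cairo: ids {1, 2} → MIN(price)=151, COUNT(*)=2, SUM(seats)=51
  Kyoto: ids {5} → MIN(price)=900, COUNT(*)=1, SUM(seats)=11
  Tokyo: ids {4, 6, 10} → MIN(price)=586, COUNT(*)=3, SUM(seats)=59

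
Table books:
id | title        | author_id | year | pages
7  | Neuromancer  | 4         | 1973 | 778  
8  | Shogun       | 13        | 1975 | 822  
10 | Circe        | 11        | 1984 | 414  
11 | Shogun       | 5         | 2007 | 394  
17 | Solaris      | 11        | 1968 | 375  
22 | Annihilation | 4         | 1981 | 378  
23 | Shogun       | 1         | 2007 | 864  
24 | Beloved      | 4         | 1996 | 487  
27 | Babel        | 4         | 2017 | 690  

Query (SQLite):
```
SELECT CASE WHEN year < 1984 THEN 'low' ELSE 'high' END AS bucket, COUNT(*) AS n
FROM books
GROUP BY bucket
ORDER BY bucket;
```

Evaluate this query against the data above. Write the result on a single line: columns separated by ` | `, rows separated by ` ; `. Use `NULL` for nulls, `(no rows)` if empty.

Bucket rows by year < 1984 → 'low' else 'high'; count each bucket.

high | 5 ; low | 4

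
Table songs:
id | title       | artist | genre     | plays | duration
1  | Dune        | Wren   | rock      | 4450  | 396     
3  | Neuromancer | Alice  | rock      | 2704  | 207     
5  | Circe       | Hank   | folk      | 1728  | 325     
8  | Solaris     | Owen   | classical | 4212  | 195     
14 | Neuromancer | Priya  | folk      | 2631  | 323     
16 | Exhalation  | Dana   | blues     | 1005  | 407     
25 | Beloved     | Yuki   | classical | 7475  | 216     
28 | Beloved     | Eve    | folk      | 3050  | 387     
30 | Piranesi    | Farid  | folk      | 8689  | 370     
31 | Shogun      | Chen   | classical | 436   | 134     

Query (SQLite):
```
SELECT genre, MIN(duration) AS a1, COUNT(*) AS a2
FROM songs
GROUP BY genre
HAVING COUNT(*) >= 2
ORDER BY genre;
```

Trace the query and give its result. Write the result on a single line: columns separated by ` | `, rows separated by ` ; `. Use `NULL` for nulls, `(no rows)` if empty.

classical | 134 | 3 ; folk | 323 | 4 ; rock | 207 | 2

Group songs by genre.
Per group compute: MIN(duration), COUNT(*).
HAVING: drop groups with fewer than 2 rows.
  blues: ids {16} → MIN(duration)=407, COUNT(*)=1
  classical: ids {8, 25, 31} → MIN(duration)=134, COUNT(*)=3
  folk: ids {5, 14, 28, 30} → MIN(duration)=323, COUNT(*)=4
  rock: ids {1, 3} → MIN(duration)=207, COUNT(*)=2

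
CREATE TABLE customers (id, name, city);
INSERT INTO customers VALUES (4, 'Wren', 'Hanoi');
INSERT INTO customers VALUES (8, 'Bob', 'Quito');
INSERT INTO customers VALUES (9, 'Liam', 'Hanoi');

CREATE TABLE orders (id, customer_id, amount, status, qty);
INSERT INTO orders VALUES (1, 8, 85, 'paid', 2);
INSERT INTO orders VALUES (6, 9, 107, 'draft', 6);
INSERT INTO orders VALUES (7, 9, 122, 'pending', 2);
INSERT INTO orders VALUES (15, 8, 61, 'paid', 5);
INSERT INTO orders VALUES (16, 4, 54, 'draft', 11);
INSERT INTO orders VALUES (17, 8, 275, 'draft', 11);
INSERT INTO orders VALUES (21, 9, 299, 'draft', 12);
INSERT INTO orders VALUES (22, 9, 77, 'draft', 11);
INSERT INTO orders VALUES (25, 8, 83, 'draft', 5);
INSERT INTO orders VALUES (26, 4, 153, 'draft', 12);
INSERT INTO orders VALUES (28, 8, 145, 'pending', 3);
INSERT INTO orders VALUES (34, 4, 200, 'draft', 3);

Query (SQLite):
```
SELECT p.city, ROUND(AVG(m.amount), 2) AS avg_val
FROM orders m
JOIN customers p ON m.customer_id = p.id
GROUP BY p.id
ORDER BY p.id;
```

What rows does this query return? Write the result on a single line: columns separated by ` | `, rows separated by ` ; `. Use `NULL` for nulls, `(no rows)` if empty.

Join each orders row to its customers via customer_id.
Group joined rows by customers.id; compute ROUND(AVG(m.amount), 2) per group.
  4: ids {16, 26, 34} → ROUND(AVG(m.amount), 2)=135.67
  8: ids {1, 15, 17, 25, 28} → ROUND(AVG(m.amount), 2)=129.8
  9: ids {6, 7, 21, 22} → ROUND(AVG(m.amount), 2)=151.25

Hanoi | 135.67 ; Quito | 129.8 ; Hanoi | 151.25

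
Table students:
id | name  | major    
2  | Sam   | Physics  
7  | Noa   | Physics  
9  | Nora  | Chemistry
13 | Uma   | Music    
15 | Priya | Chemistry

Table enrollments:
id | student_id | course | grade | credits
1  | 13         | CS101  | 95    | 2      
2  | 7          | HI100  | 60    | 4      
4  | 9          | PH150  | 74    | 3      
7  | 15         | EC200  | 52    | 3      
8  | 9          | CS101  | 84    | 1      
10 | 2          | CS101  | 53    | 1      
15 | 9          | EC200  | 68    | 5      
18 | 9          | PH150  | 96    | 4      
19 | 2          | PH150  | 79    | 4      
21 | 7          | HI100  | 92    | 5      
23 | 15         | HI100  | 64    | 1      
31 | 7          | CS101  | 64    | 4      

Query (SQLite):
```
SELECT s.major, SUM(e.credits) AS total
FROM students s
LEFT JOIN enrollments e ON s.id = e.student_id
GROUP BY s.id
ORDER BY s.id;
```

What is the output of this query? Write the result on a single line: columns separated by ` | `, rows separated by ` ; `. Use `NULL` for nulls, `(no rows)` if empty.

Physics | 5 ; Physics | 13 ; Chemistry | 13 ; Music | 2 ; Chemistry | 4

LEFT JOIN keeps every students row; unmatched ones get NULL for enrollments columns.
Group by students.id and compute SUM(e.credits). SUM over an all-NULL group is NULL.
  2: ids {10, 19} → SUM(e.credits)=5
  7: ids {2, 21, 31} → SUM(e.credits)=13
  9: ids {4, 8, 15, 18} → SUM(e.credits)=13
  13: ids {1} → SUM(e.credits)=2
  15: ids {7, 23} → SUM(e.credits)=4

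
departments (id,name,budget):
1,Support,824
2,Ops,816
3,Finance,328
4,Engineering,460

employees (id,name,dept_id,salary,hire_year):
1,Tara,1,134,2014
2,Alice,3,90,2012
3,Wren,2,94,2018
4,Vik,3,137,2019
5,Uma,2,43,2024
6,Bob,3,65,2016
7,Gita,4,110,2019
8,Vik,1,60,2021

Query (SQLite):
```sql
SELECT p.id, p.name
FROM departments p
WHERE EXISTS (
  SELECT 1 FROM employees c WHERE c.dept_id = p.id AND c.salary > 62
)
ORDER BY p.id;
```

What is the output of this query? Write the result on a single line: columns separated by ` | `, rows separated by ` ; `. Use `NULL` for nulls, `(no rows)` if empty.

For each departments row, check whether any employees with matching dept_id has salary > 62.
Keep rows where that is true.

1 | Support ; 2 | Ops ; 3 | Finance ; 4 | Engineering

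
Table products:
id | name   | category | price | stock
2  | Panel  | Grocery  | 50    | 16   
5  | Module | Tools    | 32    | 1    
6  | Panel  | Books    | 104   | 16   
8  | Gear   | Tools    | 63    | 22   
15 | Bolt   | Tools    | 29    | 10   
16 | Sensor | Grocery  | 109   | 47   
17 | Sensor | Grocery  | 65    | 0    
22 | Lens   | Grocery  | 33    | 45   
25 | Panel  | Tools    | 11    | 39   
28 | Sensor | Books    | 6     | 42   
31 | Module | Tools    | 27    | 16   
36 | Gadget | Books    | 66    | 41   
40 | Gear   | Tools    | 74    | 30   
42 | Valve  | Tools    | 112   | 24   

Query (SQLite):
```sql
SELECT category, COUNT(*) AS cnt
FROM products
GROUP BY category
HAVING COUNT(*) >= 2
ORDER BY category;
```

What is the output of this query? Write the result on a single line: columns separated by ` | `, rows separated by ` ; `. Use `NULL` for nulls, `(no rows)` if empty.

Partition products by category; compute COUNT(*) within each group.
HAVING: keep groups with count ≥ 2.
  Books: ids {6, 28, 36} → COUNT(*)=3
  Grocery: ids {2, 16, 17, 22} → COUNT(*)=4
  Tools: ids {5, 8, 15, 25, 31, 40, 42} → COUNT(*)=7

Books | 3 ; Grocery | 4 ; Tools | 7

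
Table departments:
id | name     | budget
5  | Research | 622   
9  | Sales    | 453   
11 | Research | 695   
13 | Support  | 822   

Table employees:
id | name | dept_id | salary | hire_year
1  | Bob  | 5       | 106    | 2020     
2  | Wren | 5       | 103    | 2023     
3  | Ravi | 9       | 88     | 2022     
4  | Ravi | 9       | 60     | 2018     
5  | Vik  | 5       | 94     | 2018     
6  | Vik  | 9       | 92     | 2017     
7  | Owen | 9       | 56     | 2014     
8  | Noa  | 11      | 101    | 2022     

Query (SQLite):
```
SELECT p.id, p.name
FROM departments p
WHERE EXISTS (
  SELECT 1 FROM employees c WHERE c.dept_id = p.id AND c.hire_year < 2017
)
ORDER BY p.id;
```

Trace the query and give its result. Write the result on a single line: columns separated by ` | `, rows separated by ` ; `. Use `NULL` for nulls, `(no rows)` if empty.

For each departments row, check whether any employees with matching dept_id has hire_year < 2017.
Keep rows where that is true.

9 | Sales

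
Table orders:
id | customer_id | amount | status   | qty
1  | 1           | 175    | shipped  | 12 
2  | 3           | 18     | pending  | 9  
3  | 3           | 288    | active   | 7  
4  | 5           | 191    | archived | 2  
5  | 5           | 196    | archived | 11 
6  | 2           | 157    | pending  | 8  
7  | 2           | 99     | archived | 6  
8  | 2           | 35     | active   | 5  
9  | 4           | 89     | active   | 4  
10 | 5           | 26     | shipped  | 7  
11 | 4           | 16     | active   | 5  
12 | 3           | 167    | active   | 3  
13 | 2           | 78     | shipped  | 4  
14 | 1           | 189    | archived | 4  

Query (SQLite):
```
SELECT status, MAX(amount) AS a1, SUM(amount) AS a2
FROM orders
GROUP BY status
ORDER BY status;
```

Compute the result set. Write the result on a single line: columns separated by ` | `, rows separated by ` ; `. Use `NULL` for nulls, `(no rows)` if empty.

active | 288 | 595 ; archived | 196 | 675 ; pending | 157 | 175 ; shipped | 175 | 279

Group orders by status.
Per group compute: MAX(amount), SUM(amount).
  active: ids {3, 8, 9, 11, 12} → MAX(amount)=288, SUM(amount)=595
  archived: ids {4, 5, 7, 14} → MAX(amount)=196, SUM(amount)=675
  pending: ids {2, 6} → MAX(amount)=157, SUM(amount)=175
  shipped: ids {1, 10, 13} → MAX(amount)=175, SUM(amount)=279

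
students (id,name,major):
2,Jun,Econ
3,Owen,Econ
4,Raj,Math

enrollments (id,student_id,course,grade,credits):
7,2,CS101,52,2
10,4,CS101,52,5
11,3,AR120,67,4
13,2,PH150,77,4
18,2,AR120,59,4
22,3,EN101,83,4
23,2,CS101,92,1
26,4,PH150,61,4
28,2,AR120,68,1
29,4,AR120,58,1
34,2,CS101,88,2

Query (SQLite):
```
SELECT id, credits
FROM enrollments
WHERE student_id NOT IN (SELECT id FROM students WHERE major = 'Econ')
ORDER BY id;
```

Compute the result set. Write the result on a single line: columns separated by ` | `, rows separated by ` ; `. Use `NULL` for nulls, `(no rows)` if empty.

Inner query: students.id where major = 'Econ'.
Outer: keep enrollments rows whose student_id is not in that set.
Inner query → {2, 3}

10 | 5 ; 26 | 4 ; 29 | 1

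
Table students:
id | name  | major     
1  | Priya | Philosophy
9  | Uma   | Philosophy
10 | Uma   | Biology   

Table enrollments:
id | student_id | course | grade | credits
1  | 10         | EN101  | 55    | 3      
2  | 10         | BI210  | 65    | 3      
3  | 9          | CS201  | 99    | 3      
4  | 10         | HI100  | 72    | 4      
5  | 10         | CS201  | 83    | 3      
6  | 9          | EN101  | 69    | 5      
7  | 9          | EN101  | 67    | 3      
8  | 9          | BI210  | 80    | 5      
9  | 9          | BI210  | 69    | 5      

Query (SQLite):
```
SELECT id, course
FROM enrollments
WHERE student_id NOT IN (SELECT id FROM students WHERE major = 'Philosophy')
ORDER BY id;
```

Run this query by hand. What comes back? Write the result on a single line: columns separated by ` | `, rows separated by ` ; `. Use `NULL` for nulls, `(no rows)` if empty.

1 | EN101 ; 2 | BI210 ; 4 | HI100 ; 5 | CS201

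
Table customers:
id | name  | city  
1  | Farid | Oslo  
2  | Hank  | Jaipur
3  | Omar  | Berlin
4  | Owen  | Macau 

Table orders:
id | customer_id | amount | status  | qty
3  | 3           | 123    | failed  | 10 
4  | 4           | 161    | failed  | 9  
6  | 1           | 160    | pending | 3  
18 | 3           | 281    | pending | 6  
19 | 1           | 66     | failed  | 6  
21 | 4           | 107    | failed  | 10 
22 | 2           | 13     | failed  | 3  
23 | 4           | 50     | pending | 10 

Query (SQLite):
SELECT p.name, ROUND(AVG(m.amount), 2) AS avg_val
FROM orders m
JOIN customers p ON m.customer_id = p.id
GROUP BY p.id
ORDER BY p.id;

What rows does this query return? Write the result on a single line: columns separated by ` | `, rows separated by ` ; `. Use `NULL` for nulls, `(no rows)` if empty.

Farid | 113 ; Hank | 13 ; Omar | 202 ; Owen | 106

Join each orders row to its customers via customer_id.
Group joined rows by customers.id; compute ROUND(AVG(m.amount), 2) per group.
  1: ids {6, 19} → ROUND(AVG(m.amount), 2)=113
  2: ids {22} → ROUND(AVG(m.amount), 2)=13
  3: ids {3, 18} → ROUND(AVG(m.amount), 2)=202
  4: ids {4, 21, 23} → ROUND(AVG(m.amount), 2)=106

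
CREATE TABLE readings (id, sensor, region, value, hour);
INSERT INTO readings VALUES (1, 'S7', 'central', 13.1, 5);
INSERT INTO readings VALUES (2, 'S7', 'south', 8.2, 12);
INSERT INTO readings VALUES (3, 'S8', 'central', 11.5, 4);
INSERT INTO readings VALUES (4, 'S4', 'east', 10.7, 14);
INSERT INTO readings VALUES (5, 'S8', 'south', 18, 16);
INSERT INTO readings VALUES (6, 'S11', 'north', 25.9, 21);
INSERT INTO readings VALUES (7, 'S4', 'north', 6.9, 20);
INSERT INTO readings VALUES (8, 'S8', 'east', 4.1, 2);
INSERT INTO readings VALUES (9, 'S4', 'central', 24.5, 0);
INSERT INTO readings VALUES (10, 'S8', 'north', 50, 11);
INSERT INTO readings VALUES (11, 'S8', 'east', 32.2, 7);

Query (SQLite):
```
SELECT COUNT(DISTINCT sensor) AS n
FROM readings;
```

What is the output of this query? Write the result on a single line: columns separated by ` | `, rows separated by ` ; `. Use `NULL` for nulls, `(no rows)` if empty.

Count distinct non-NULL sensor values.

4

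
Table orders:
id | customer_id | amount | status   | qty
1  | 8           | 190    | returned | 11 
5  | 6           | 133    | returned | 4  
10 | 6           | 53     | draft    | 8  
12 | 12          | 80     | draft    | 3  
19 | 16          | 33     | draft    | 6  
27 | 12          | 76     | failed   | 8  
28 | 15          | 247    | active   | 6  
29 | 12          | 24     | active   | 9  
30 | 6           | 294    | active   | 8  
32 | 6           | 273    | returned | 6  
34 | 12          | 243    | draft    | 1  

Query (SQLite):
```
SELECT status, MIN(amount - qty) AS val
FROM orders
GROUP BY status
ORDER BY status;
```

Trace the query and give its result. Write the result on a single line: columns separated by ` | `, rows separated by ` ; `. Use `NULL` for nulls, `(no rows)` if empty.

active | 15 ; draft | 27 ; failed | 68 ; returned | 129

For each row compute amount - qty.
Group by status; take MIN of the expression per group.
  active: ids {28, 29, 30} → MIN(amount - qty)=15
  draft: ids {10, 12, 19, 34} → MIN(amount - qty)=27
  failed: ids {27} → MIN(amount - qty)=68
  returned: ids {1, 5, 32} → MIN(amount - qty)=129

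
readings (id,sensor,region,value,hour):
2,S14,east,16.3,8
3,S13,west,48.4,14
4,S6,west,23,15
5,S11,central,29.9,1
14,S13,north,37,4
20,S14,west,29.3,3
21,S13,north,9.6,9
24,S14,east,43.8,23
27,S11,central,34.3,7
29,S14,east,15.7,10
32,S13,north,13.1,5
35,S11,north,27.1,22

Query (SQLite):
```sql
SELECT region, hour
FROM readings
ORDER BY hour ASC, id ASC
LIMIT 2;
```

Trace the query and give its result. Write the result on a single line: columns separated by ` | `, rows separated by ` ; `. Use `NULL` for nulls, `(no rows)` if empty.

Sort by hour asc, tiebreak id asc: (1, id=5), (3, id=20), (4, id=14), (5, id=32), (7, id=27) …. Take first 2.

central | 1 ; west | 3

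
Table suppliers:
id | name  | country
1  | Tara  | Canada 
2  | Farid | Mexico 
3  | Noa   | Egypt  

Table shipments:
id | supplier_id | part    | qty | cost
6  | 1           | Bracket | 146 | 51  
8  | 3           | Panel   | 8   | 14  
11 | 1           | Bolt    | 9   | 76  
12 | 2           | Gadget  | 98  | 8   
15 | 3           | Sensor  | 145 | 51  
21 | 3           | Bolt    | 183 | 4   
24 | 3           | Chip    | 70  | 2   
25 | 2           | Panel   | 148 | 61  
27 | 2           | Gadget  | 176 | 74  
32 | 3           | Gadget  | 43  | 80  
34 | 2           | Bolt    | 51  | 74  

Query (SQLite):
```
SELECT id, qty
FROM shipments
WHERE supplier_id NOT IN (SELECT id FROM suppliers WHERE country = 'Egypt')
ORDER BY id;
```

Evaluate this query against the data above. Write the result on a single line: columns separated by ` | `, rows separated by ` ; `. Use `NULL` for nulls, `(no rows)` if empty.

6 | 146 ; 11 | 9 ; 12 | 98 ; 25 | 148 ; 27 | 176 ; 34 | 51

Inner query: suppliers.id where country = 'Egypt'.
Outer: keep shipments rows whose supplier_id is not in that set.
Inner query → {3}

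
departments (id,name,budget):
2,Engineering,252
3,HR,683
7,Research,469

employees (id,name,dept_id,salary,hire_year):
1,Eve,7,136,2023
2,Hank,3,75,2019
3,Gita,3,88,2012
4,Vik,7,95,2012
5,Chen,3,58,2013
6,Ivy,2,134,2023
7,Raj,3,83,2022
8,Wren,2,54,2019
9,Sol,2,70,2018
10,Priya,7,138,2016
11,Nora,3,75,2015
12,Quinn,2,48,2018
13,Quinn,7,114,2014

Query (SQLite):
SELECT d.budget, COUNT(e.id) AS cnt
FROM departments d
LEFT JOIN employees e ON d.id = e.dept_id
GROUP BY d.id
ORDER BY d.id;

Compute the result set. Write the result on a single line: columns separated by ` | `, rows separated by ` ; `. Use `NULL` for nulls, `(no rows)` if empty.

252 | 4 ; 683 | 5 ; 469 | 4

LEFT JOIN keeps every departments row; unmatched ones get NULL for employees columns.
Group by departments.id and compute COUNT(e.id). COUNT(col) of an all-NULL group is 0.
  2: ids {6, 8, 9, 12} → COUNT(e.id)=4
  3: ids {2, 3, 5, 7, 11} → COUNT(e.id)=5
  7: ids {1, 4, 10, 13} → COUNT(e.id)=4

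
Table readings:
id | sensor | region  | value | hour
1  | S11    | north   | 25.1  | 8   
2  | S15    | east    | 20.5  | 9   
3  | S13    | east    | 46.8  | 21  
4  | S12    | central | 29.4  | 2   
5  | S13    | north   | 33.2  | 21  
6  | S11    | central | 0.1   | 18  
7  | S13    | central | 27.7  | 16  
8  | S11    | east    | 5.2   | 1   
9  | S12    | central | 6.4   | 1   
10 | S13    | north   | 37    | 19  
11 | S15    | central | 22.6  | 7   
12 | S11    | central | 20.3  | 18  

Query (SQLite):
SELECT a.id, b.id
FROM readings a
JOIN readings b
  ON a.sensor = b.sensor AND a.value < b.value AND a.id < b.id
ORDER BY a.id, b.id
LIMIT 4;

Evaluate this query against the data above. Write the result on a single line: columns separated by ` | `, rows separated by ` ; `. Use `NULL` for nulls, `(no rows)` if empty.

Pairs (a,b) with same sensor, a.value < b.value, a.id < b.id.
sensor groups: S11:{1,6,8,12} S12:{4,9} S13:{3,5,7,10} S15:{2,11}
Ordered by (a.id, b.id); first 4.

2 | 11 ; 5 | 10 ; 6 | 8 ; 6 | 12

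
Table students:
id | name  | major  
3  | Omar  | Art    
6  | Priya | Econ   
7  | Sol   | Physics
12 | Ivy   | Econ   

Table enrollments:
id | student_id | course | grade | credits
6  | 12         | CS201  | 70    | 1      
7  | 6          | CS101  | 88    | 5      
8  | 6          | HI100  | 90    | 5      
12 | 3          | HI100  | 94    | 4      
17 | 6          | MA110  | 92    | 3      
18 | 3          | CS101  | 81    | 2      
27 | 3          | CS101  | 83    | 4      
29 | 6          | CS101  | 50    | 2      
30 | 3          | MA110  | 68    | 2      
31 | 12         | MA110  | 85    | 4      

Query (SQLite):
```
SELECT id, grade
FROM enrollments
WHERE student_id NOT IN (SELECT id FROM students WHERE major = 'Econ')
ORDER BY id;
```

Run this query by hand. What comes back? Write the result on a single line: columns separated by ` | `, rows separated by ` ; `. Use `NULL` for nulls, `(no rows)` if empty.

12 | 94 ; 18 | 81 ; 27 | 83 ; 30 | 68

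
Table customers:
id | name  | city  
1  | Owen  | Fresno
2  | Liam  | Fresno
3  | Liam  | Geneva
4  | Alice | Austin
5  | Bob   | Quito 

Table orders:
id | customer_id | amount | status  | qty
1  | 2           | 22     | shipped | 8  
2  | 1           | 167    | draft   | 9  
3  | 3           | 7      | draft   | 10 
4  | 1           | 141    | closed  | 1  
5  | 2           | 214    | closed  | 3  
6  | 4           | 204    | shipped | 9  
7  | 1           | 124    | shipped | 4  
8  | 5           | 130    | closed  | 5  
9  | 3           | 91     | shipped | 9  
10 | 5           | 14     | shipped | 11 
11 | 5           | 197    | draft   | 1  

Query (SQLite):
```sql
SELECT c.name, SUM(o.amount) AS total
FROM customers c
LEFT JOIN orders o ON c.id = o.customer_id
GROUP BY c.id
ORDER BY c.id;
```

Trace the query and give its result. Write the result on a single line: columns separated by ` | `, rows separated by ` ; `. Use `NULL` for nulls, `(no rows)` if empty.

LEFT JOIN keeps every customers row; unmatched ones get NULL for orders columns.
Group by customers.id and compute SUM(o.amount). SUM over an all-NULL group is NULL.
  1: ids {2, 4, 7} → SUM(o.amount)=432
  2: ids {1, 5} → SUM(o.amount)=236
  3: ids {3, 9} → SUM(o.amount)=98
  4: ids {6} → SUM(o.amount)=204
  5: ids {8, 10, 11} → SUM(o.amount)=341

Owen | 432 ; Liam | 236 ; Liam | 98 ; Alice | 204 ; Bob | 341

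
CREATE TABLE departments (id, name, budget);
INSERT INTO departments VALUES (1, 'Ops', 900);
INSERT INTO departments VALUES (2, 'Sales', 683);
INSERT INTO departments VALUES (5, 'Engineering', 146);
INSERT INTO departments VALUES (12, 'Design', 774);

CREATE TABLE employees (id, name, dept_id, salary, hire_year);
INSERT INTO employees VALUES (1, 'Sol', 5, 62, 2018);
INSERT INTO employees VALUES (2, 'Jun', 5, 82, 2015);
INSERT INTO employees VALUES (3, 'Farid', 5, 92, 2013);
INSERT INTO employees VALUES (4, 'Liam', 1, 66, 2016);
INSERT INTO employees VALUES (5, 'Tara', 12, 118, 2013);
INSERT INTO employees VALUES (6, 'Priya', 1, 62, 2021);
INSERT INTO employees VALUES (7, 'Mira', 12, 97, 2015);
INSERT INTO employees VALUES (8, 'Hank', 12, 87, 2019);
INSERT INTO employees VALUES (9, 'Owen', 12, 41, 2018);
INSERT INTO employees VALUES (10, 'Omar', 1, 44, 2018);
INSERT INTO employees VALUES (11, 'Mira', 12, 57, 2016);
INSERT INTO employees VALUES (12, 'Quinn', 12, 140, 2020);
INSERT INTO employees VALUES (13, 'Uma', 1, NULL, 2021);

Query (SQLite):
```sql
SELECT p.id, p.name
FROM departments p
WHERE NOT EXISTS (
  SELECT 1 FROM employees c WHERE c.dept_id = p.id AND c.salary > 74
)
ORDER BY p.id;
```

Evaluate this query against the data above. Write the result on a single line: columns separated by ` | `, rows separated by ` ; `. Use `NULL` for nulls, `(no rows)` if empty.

For each departments row, check whether any employees with matching dept_id has salary > 74.
Keep rows where that is false.

1 | Ops ; 2 | Sales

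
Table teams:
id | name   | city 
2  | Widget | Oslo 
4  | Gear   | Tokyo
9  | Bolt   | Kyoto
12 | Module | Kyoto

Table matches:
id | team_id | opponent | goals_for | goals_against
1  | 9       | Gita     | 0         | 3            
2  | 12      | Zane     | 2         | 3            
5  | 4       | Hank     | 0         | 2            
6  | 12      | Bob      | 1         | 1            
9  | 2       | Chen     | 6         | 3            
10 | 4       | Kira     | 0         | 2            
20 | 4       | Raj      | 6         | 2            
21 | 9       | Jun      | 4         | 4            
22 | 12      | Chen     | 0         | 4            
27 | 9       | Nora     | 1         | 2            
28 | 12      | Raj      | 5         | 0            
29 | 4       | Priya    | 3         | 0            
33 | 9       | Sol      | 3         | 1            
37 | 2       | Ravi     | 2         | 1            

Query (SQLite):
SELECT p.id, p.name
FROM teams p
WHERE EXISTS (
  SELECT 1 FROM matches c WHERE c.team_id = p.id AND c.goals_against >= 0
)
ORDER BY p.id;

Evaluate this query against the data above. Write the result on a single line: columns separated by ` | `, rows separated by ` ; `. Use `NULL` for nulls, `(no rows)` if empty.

2 | Widget ; 4 | Gear ; 9 | Bolt ; 12 | Module

For each teams row, check whether any matches with matching team_id has goals_against >= 0.
Keep rows where that is true.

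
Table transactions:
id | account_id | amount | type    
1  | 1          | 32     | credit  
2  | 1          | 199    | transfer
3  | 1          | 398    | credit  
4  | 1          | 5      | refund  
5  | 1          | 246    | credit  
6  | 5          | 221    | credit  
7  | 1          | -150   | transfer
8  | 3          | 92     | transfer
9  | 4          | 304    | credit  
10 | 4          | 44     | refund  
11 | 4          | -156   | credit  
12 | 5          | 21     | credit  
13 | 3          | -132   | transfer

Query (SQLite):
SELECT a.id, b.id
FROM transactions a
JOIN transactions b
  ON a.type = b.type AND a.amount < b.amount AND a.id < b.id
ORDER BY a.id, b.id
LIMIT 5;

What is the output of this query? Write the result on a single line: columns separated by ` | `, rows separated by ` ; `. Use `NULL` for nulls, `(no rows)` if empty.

1 | 3 ; 1 | 5 ; 1 | 6 ; 1 | 9 ; 4 | 10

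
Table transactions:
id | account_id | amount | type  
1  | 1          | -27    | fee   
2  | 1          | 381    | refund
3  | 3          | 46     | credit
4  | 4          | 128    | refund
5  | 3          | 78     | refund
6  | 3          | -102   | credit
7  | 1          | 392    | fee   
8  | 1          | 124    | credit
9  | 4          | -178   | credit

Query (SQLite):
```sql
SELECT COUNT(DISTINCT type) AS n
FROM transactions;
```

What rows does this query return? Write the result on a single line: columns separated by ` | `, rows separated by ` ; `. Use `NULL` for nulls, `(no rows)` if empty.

3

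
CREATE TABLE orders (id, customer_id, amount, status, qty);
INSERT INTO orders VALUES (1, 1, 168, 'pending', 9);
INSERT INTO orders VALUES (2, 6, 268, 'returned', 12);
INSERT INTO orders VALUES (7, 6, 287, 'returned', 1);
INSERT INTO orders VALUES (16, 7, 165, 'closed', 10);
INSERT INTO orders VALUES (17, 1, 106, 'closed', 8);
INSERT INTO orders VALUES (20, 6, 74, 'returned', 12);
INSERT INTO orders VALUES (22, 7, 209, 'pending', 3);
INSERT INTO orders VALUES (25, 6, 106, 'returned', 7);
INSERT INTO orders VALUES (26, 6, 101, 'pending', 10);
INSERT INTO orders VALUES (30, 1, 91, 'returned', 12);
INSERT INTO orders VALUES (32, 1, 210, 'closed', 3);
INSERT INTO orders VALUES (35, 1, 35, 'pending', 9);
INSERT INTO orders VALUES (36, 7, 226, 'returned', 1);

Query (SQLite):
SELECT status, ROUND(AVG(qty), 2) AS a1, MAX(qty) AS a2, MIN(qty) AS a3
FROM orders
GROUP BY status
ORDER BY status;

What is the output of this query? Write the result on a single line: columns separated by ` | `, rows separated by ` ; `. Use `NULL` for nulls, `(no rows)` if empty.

closed | 7 | 10 | 3 ; pending | 7.75 | 10 | 3 ; returned | 7.5 | 12 | 1

Group orders by status.
Per group compute: ROUND(AVG(qty), 2), MAX(qty), MIN(qty).
  closed: ids {16, 17, 32} → ROUND(AVG(qty), 2)=7, MAX(qty)=10, MIN(qty)=3
  pending: ids {1, 22, 26, 35} → ROUND(AVG(qty), 2)=7.75, MAX(qty)=10, MIN(qty)=3
  returned: ids {2, 7, 20, 25, 30, 36} → ROUND(AVG(qty), 2)=7.5, MAX(qty)=12, MIN(qty)=1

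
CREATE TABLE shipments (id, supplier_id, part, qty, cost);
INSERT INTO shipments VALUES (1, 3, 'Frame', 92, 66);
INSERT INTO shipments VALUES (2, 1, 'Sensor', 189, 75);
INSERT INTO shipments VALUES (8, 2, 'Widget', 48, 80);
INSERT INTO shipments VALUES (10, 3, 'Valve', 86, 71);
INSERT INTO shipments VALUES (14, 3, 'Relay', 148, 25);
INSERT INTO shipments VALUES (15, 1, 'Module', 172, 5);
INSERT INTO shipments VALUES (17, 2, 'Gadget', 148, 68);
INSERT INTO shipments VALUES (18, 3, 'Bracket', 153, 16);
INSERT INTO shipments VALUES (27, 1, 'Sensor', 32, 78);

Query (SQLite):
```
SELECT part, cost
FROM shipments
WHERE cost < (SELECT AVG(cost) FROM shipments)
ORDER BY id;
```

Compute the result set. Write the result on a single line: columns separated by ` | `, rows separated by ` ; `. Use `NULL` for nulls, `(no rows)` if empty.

Relay | 25 ; Module | 5 ; Bracket | 16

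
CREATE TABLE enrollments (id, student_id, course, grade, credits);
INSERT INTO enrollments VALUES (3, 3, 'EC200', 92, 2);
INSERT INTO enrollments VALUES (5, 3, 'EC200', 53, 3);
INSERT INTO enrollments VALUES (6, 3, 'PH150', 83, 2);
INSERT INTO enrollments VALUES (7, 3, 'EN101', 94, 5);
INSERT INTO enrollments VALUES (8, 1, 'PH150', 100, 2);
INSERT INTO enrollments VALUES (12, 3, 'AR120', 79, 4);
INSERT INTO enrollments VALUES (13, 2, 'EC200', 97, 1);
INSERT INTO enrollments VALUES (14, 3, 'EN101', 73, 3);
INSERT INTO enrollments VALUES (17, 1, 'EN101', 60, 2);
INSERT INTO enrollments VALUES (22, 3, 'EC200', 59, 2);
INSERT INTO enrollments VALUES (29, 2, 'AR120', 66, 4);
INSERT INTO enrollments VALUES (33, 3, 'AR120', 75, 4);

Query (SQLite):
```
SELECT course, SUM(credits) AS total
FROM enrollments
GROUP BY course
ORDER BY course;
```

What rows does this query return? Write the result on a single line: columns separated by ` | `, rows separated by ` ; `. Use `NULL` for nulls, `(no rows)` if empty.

Partition enrollments by course; compute SUM(credits) within each group.
  AR120: ids {12, 29, 33} → SUM(credits)=12
  EC200: ids {3, 5, 13, 22} → SUM(credits)=8
  EN101: ids {7, 14, 17} → SUM(credits)=10
  PH150: ids {6, 8} → SUM(credits)=4

AR120 | 12 ; EC200 | 8 ; EN101 | 10 ; PH150 | 4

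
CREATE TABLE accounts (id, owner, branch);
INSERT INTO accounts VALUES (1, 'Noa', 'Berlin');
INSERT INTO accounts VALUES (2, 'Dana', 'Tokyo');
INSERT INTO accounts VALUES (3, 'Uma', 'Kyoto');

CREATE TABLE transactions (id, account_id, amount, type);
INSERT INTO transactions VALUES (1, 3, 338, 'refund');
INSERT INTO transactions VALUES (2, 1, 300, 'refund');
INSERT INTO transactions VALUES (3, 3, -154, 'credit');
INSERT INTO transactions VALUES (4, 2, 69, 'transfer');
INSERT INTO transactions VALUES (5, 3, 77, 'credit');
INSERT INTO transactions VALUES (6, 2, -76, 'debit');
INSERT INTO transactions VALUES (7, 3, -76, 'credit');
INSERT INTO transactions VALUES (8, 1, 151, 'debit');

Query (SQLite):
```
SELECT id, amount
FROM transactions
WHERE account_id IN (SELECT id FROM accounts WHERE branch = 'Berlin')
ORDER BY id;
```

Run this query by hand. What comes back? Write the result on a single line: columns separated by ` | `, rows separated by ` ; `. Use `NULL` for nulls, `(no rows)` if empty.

2 | 300 ; 8 | 151

Inner query: accounts.id where branch = 'Berlin'.
Outer: keep transactions rows whose account_id is in that set.
Inner query → {1}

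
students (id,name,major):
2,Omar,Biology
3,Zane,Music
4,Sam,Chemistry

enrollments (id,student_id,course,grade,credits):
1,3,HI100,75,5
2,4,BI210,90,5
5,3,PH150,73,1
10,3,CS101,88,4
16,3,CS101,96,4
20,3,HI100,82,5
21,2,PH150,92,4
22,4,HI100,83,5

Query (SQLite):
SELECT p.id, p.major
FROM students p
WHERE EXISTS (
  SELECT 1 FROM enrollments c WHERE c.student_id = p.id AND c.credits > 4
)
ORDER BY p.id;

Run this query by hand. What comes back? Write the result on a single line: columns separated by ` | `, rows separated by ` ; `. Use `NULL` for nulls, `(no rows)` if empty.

3 | Music ; 4 | Chemistry

For each students row, check whether any enrollments with matching student_id has credits > 4.
Keep rows where that is true.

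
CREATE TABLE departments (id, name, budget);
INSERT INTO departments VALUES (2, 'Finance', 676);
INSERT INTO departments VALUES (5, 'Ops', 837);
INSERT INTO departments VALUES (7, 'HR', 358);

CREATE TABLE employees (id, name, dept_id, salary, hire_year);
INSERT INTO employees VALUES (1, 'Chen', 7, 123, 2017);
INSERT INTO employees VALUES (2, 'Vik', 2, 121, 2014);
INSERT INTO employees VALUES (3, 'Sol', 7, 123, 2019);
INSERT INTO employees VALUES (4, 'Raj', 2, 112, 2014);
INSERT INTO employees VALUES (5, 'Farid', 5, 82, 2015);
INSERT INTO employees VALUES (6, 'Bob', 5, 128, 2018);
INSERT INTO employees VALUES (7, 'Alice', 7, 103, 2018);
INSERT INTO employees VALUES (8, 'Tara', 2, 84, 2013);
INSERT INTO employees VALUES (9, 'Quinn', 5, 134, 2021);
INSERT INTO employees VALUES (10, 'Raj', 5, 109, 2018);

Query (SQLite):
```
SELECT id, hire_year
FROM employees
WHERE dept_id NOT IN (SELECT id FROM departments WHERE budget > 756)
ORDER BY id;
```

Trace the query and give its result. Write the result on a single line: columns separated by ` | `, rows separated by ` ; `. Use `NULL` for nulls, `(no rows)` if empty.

Inner query: departments.id where budget > 756.
Outer: keep employees rows whose dept_id is not in that set.
Inner query → {5}

1 | 2017 ; 2 | 2014 ; 3 | 2019 ; 4 | 2014 ; 7 | 2018 ; 8 | 2013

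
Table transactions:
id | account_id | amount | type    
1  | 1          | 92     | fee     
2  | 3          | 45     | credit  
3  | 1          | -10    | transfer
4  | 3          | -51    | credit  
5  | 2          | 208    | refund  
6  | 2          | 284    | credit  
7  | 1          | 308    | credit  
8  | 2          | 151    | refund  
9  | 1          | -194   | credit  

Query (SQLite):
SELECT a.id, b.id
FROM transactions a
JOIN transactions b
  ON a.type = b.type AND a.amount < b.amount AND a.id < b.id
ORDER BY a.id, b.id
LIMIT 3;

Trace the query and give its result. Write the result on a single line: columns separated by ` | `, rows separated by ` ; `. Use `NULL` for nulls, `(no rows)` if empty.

2 | 6 ; 2 | 7 ; 4 | 6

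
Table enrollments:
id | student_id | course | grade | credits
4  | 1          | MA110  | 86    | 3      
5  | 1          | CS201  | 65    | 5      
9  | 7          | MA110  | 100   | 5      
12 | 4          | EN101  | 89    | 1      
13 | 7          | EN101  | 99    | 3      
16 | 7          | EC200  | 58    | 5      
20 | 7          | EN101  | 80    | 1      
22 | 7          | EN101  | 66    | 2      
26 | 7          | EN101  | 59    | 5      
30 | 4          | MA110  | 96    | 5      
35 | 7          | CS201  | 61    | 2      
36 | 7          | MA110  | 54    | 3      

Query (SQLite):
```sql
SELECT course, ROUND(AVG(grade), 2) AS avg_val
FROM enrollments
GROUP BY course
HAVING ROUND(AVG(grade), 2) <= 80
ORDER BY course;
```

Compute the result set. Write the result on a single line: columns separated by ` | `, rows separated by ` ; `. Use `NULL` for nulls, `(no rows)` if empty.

Partition enrollments by course; compute ROUND(AVG(grade), 2) within each group.
HAVING: keep groups where ROUND(AVG(grade), 2) <= 80.
  CS201: ids {5, 35} → ROUND(AVG(grade), 2)=63
  EC200: ids {16} → ROUND(AVG(grade), 2)=58
  EN101: ids {12, 13, 20, 22, 26} → ROUND(AVG(grade), 2)=78.6
  MA110: ids {4, 9, 30, 36} → ROUND(AVG(grade), 2)=84

CS201 | 63 ; EC200 | 58 ; EN101 | 78.6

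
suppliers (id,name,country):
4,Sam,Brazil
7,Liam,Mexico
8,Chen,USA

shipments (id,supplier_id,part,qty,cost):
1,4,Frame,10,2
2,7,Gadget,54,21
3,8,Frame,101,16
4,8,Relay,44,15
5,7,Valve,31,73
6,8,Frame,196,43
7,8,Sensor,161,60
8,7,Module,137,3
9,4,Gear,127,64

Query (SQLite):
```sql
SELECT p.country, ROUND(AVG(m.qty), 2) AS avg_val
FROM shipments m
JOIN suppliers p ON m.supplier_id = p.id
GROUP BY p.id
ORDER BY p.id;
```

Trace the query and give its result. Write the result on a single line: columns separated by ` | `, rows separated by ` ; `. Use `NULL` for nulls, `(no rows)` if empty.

Join each shipments row to its suppliers via supplier_id.
Group joined rows by suppliers.id; compute ROUND(AVG(m.qty), 2) per group.
  4: ids {1, 9} → ROUND(AVG(m.qty), 2)=68.5
  7: ids {2, 5, 8} → ROUND(AVG(m.qty), 2)=74
  8: ids {3, 4, 6, 7} → ROUND(AVG(m.qty), 2)=125.5

Brazil | 68.5 ; Mexico | 74 ; USA | 125.5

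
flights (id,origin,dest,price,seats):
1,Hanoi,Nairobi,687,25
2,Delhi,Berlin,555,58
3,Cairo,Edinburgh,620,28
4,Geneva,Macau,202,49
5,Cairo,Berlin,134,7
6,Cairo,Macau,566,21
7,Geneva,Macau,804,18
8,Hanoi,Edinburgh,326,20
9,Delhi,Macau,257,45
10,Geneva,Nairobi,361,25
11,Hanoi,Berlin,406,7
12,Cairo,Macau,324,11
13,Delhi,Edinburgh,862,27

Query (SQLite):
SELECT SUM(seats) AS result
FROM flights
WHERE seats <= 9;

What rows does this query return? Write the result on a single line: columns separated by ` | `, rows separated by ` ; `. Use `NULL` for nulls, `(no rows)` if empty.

Rows where seats <= 9 → seats values: [7, 7].
SUM of non-NULL values = 14.

14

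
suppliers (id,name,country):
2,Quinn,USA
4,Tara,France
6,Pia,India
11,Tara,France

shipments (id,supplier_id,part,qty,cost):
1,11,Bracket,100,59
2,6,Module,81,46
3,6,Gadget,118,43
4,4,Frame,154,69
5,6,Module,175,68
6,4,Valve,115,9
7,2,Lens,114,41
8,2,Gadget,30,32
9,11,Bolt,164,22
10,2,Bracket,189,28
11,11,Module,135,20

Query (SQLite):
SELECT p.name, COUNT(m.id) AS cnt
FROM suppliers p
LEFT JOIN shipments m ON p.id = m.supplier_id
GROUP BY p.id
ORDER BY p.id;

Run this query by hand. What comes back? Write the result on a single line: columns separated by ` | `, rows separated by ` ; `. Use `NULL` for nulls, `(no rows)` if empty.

LEFT JOIN keeps every suppliers row; unmatched ones get NULL for shipments columns.
Group by suppliers.id and compute COUNT(m.id). COUNT(col) of an all-NULL group is 0.
  2: ids {7, 8, 10} → COUNT(m.id)=3
  4: ids {4, 6} → COUNT(m.id)=2
  6: ids {2, 3, 5} → COUNT(m.id)=3
  11: ids {1, 9, 11} → COUNT(m.id)=3

Quinn | 3 ; Tara | 2 ; Pia | 3 ; Tara | 3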